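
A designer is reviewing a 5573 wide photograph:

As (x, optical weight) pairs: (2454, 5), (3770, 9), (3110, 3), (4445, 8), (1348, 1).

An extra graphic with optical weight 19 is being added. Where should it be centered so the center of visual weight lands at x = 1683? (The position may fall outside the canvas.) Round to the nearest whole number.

New total weight: (5 + 9 + 3 + 8 + 1) + 19 = 45.
x: target moment 45×1683 = 75735; current 5·2454 + 9·3770 + 3·3110 + 8·4445 + 1·1348 = 92438; the extra graphic supplies -16703, so x = -16703/19 ≈ -879.11.

x ≈ -879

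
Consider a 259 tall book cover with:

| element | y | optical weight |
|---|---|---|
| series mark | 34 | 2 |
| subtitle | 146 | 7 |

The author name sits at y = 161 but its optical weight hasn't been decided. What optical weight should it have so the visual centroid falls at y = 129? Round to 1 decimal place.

Fixed elements: Σw = 2 + 7 = 9, Σw·y = 2·34 + 7·146 = 1090.
For the centroid to hit 129: (1090 + w·161) / (9 + w) = 129.
Solving: w = (129·9 − 1090) / (161 − 129) = 71 / 32 ≈ 2.22.

w ≈ 2.2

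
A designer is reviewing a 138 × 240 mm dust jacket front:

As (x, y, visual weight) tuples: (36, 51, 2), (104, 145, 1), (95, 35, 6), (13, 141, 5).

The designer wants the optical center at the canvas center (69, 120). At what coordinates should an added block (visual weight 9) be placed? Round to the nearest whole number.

(86, 178)

With the added block, Σw becomes 2 + 1 + 6 + 5 + 9 = 23.
Along x: (811 + 9·x) / 23 = 69 (existing moment 2·36 + 1·104 + 6·95 + 5·13 = 811) ⇒ x = (1587 − 811) / 9 ≈ 86.22.
Along y: (1162 + 9·y) / 23 = 120 (existing moment 2·51 + 1·145 + 6·35 + 5·141 = 1162) ⇒ y = (2760 − 1162) / 9 ≈ 177.56.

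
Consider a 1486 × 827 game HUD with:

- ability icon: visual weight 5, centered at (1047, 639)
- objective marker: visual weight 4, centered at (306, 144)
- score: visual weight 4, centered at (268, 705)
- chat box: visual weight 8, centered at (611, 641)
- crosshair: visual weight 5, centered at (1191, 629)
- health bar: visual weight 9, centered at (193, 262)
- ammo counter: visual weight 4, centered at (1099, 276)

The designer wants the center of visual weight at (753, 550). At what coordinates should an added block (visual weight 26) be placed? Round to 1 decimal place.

(939.9, 670.2)

New total weight: (5 + 4 + 4 + 8 + 5 + 9 + 4) + 26 = 65.
x: need Σw·x = 65·753 = 48945. Existing = 5·1047 + 4·306 + 4·268 + 8·611 + 5·1191 + 9·193 + 4·1099 = 24507. Remainder 24438 / 26 ≈ 939.92.
y: need Σw·y = 65·550 = 35750. Existing = 5·639 + 4·144 + 4·705 + 8·641 + 5·629 + 9·262 + 4·276 = 18326. Remainder 17424 / 26 ≈ 670.15.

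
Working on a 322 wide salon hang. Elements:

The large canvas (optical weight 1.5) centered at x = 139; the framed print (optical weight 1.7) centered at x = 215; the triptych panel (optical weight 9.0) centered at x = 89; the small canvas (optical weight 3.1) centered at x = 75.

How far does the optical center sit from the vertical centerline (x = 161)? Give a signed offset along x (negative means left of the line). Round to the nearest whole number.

Weights sum to 1.5 + 1.7 + 9.0 + 3.1 = 15.3.
x-moment: 1.5·139 + 1.7·215 + 9.0·89 + 3.1·75 = 1607.5; centroid 1607.5/15.3 ≈ 105.07.
Difference: 105.07 − 161 ≈ -55.93.

≈ -56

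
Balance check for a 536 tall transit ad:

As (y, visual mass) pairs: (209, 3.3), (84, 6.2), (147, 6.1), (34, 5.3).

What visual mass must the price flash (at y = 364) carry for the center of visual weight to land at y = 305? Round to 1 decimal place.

w ≈ 69.3

Existing Σw = 20.9 (3.3 + 6.2 + 6.1 + 5.3); existing moment 3.3·209 + 6.2·84 + 6.1·147 + 5.3·34 = 2287.4.
Set Σw·y/Σw = 305: (2287.4 + 364w) = 305·(20.9 + w).
Rearranging, w·(364 − 305) = 305·20.9 − 2287.4 = 4087.1, so w ≈ 4087.1/59 = 69.27.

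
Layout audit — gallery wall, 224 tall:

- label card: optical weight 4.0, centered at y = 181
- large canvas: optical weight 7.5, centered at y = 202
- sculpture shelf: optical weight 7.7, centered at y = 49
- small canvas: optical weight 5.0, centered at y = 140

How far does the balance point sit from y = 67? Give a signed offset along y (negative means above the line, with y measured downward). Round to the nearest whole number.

Σw = 4.0 + 7.5 + 7.7 + 5.0 = 24.2.
y-moment: 4.0·181 + 7.5·202 + 7.7·49 + 5.0·140 = 3316.3; centroid 3316.3/24.2 ≈ 137.04.
Offset from y = 67: 137.04 − 67 ≈ 70.04.

≈ 70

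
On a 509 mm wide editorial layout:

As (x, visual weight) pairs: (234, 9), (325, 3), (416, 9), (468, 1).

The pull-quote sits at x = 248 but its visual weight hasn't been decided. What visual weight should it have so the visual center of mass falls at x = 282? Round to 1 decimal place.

Existing Σw = 22 (9 + 3 + 9 + 1); existing moment 9·234 + 3·325 + 9·416 + 1·468 = 7293.
Set Σw·x/Σw = 282: (7293 + 248w) = 282·(22 + w).
So w = (282·22 − 7293)/(248 − 282) = -1089/-34 ≈ 32.03.

w ≈ 32.0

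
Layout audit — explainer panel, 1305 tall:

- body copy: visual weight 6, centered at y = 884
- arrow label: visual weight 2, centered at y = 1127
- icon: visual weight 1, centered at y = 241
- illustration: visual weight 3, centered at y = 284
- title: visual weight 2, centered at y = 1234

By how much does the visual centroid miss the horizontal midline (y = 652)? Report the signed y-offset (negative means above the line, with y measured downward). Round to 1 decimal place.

Σw = 6 + 2 + 1 + 3 + 2 = 14.
Σw·y = 6·884 + 2·1127 + 1·241 + 3·284 + 2·1234 = 11119, so ȳ = 11119/14 ≈ 794.21.
Against y = 652, that's 794.21 − 652 = 142.21.

≈ 142.2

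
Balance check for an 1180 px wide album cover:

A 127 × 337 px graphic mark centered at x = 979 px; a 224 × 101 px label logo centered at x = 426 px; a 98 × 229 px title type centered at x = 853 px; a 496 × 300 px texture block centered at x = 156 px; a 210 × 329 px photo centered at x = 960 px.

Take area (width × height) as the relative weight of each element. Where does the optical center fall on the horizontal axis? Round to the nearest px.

Areas: graphic mark 127·337 = 42799, label logo 224·101 = 22624, title type 98·229 = 22442, texture block 496·300 = 148800, photo 210·329 = 69090. Total weight = 305755.
x-moment: 42799·979 + 22624·426 + 22442·853 + 148800·156 + 69090·960 = 160220271; centroid 160220271/305755 ≈ 524.02.

x ≈ 524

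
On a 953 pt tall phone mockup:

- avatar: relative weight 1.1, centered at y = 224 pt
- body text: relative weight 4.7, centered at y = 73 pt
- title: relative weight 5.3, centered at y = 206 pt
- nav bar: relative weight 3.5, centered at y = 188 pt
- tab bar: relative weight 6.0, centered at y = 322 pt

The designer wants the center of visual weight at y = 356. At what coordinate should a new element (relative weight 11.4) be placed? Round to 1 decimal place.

After adding the new element, total weight = 1.1 + 4.7 + 5.3 + 3.5 + 6.0 + 11.4 = 32.0.
Along y: (4271.3 + 11.4·y) / 32.0 = 356 (existing moment 1.1·224 + 4.7·73 + 5.3·206 + 3.5·188 + 6.0·322 = 4271.3) ⇒ y = (11392.0 − 4271.3) / 11.4 ≈ 624.62.

y ≈ 624.6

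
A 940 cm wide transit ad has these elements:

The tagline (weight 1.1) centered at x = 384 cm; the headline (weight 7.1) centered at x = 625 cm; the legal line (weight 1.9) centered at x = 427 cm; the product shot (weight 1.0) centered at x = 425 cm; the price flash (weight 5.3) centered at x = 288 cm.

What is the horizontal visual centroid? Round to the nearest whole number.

Weights sum to 1.1 + 7.1 + 1.9 + 1.0 + 5.3 = 16.4.
x-moment: 1.1·384 + 7.1·625 + 1.9·427 + 1.0·425 + 5.3·288 = 7622.6; centroid 7622.6/16.4 ≈ 464.79.

x ≈ 465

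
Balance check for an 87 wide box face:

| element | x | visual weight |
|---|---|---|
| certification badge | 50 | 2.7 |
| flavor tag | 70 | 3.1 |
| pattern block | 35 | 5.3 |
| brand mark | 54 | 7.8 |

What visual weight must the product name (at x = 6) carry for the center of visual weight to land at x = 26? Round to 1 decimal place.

Known weights sum to 2.7 + 3.1 + 5.3 + 7.8 = 18.9; their moment is 2.7·50 + 3.1·70 + 5.3·35 + 7.8·54 = 958.7.
Set Σw·x/Σw = 26: (958.7 + 6w) = 26·(18.9 + w).
Solving: w = (26·18.9 − 958.7) / (6 − 26) = -467.3 / -20 ≈ 23.37.

w ≈ 23.4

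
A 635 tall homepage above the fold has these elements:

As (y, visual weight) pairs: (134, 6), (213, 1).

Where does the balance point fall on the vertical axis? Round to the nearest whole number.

y ≈ 145

Weights sum to 6 + 1 = 7.
y-moment: 6·134 + 1·213 = 1017; centroid 1017/7 ≈ 145.29.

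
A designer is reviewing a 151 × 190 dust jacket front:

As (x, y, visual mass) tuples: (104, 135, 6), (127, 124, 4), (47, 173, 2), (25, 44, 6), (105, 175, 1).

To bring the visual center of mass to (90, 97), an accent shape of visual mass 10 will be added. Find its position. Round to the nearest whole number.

(113, 72)

New total weight: (6 + 4 + 2 + 6 + 1) + 10 = 29.
x: target moment 29×90 = 2610; current 6·104 + 4·127 + 2·47 + 6·25 + 1·105 = 1481; the accent shape supplies 1129, so x = 1129/10 ≈ 112.90.
y: target moment 29×97 = 2813; current 6·135 + 4·124 + 2·173 + 6·44 + 1·175 = 2091; the accent shape supplies 722, so y = 722/10 ≈ 72.20.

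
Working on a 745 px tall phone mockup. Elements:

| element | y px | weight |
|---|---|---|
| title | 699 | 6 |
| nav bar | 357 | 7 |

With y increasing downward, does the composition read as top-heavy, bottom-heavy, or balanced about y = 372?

bottom-heavy

Σw = 6 + 7 = 13.
y: (6·699 + 7·357) / 13 = 6693 / 13 ≈ 514.85
Since 514.8 is below (larger y than) 372, the composition reads bottom-heavy.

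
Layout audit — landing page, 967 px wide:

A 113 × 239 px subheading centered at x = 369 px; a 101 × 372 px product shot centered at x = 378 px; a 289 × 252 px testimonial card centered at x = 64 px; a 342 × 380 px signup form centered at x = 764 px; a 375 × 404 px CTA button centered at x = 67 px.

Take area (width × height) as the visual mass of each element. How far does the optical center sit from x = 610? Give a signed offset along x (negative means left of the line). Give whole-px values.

Taking area as weight: subheading 113·239 = 27007, product shot 101·372 = 37572, testimonial card 289·252 = 72828, signup form 342·380 = 129960, CTA button 375·404 = 151500. Sum 418867.
x: (27007·369 + 37572·378 + 72828·64 + 129960·764 + 151500·67) / 418867 = 138268731 / 418867 ≈ 330.10
Difference: 330.10 − 610 ≈ -279.90.

≈ -280 px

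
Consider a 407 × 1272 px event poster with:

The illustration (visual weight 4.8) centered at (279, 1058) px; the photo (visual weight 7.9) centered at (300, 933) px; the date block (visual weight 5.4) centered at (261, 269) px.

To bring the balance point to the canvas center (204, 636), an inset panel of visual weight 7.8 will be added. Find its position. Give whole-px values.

(21, 330)

New total weight: (4.8 + 7.9 + 5.4) + 7.8 = 25.9.
Along x: (5118.6 + 7.8·x) / 25.9 = 204 (existing moment 4.8·279 + 7.9·300 + 5.4·261 = 5118.6) ⇒ x = (5283.6 − 5118.6) / 7.8 ≈ 21.15.
Along y: (13901.7 + 7.8·y) / 25.9 = 636 (existing moment 4.8·1058 + 7.9·933 + 5.4·269 = 13901.7) ⇒ y = (16472.4 − 13901.7) / 7.8 ≈ 329.58.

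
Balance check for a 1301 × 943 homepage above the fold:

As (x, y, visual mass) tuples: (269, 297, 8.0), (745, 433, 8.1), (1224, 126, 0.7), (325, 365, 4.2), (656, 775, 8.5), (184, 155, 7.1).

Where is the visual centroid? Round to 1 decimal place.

(472.4, 415.1)

Total weight = 8.0 + 8.1 + 0.7 + 4.2 + 8.5 + 7.1 = 36.6.
x-moment: 8.0·269 + 8.1·745 + 0.7·1224 + 4.2·325 + 8.5·656 + 7.1·184 = 17290.7; centroid 17290.7/36.6 ≈ 472.42.
y-moment: 8.0·297 + 8.1·433 + 0.7·126 + 4.2·365 + 8.5·775 + 7.1·155 = 15192.5; centroid 15192.5/36.6 ≈ 415.10.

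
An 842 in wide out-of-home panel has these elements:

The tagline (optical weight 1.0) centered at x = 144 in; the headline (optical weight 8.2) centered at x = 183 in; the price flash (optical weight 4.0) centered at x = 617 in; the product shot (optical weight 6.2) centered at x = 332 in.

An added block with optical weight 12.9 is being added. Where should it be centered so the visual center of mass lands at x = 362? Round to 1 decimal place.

With the added block, Σw becomes 1.0 + 8.2 + 4.0 + 6.2 + 12.9 = 32.3.
x: target moment 32.3×362 = 11692.6; current 1.0·144 + 8.2·183 + 4.0·617 + 6.2·332 = 6171.0; the added block supplies 5521.6, so x = 5521.6/12.9 ≈ 428.03.

x ≈ 428.0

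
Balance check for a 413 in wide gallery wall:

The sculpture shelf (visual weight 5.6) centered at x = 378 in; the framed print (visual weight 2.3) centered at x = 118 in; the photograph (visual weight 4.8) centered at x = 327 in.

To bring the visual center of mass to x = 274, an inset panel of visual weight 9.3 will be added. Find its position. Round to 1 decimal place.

x ≈ 222.6

New total weight: (5.6 + 2.3 + 4.8) + 9.3 = 22.0.
Along x: (3957.8 + 9.3·x) / 22.0 = 274 (existing moment 5.6·378 + 2.3·118 + 4.8·327 = 3957.8) ⇒ x = (6028.0 − 3957.8) / 9.3 ≈ 222.60.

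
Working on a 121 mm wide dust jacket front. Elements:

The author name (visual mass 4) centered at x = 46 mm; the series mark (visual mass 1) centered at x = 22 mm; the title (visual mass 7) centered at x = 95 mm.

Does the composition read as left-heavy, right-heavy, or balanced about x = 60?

right-heavy

Weights sum to 4 + 1 + 7 = 12.
x-moment: 4·46 + 1·22 + 7·95 = 871; centroid 871/12 ≈ 72.58.
72.6 vs midline 60 → right-heavy.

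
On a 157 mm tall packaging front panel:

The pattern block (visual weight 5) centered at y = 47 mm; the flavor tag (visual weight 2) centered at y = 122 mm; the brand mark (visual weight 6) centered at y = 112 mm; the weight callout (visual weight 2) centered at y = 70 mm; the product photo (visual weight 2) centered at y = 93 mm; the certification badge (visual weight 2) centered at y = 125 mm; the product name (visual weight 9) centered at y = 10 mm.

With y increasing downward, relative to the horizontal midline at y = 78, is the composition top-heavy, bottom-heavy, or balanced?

top-heavy

Σw = 5 + 2 + 6 + 2 + 2 + 2 + 9 = 28.
y: moment 1817 / weight 28 ≈ 64.89
64.9 lies above (smaller y than) the midline 78, so the layout is top-heavy.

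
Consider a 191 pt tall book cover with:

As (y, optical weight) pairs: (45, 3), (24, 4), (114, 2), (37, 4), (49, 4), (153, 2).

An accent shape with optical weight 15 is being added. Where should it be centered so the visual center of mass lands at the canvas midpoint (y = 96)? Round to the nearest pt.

y ≈ 144

With the accent shape, Σw becomes 3 + 4 + 2 + 4 + 4 + 2 + 15 = 34.
y: target moment 34×96 = 3264; current 3·45 + 4·24 + 2·114 + 4·37 + 4·49 + 2·153 = 1109; the accent shape supplies 2155, so y = 2155/15 ≈ 143.67.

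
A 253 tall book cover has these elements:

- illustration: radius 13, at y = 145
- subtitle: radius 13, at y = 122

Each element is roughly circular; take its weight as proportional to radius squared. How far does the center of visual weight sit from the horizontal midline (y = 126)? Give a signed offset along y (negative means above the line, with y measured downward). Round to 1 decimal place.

≈ 7.5

r² weights: illustration 13² = 169, subtitle 13² = 169. Total = 338.
y: (169·145 + 169·122) / 338 = 45123 / 338 ≈ 133.50
Offset from y = 126: 133.50 − 126 ≈ 7.50.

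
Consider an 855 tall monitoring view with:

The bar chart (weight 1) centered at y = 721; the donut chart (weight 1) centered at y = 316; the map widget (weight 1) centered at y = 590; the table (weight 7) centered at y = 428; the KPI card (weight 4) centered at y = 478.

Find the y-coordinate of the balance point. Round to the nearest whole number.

Weights sum to 1 + 1 + 1 + 7 + 4 = 14.
Σw·y = 1·721 + 1·316 + 1·590 + 7·428 + 4·478 = 6535, so ȳ = 6535/14 ≈ 466.79.

y ≈ 467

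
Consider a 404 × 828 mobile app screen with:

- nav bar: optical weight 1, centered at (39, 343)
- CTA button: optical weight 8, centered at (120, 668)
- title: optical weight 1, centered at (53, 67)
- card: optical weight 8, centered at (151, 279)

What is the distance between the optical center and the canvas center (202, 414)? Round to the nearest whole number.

≈ 82

Weights sum to 1 + 8 + 1 + 8 = 18.
x-moment: 1·39 + 8·120 + 1·53 + 8·151 = 2260; centroid 2260/18 ≈ 125.56.
y-moment: 1·343 + 8·668 + 1·67 + 8·279 = 7986; centroid 7986/18 ≈ 443.67.
Relative to (202, 414): Δ = (-76.44, 29.67); |Δ| = √(-76.44² + 29.67²) ≈ 82.00.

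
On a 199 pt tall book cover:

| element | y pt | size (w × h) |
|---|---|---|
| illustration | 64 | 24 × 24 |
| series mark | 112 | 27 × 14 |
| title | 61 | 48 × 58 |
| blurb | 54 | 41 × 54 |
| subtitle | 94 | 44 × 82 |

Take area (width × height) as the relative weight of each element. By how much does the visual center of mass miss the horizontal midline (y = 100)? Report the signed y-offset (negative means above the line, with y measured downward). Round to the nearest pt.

Areas → weights: illustration 24·24 = 576, series mark 27·14 = 378, title 48·58 = 2784, blurb 41·54 = 2214, subtitle 44·82 = 3608; Σw = 9560.
y-moment: 576·64 + 378·112 + 2784·61 + 2214·54 + 3608·94 = 707732; centroid 707732/9560 ≈ 74.03.
Difference: 74.03 − 100 ≈ -25.97.

≈ -26 pt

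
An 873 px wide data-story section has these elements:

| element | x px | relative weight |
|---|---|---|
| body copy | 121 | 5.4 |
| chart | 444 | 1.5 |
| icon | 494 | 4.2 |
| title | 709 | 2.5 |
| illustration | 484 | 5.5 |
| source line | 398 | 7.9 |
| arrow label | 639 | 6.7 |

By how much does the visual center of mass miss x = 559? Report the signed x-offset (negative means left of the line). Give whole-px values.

≈ -106 px

Total weight = 5.4 + 1.5 + 4.2 + 2.5 + 5.5 + 7.9 + 6.7 = 33.7.
x: moment 15254.2 / weight 33.7 ≈ 452.65
Difference: 452.65 − 559 ≈ -106.35.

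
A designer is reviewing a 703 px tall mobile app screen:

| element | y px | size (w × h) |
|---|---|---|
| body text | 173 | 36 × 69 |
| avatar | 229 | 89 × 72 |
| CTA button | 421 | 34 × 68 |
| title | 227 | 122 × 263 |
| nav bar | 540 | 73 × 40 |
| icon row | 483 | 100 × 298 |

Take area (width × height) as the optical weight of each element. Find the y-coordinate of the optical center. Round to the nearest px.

Areas → weights: body text 36·69 = 2484, avatar 89·72 = 6408, CTA button 34·68 = 2312, title 122·263 = 32086, nav bar 73·40 = 2920, icon row 100·298 = 29800; Σw = 76010.
y: (2484·173 + 6408·229 + 2312·421 + 32086·227 + 2920·540 + 29800·483) / 76010 = 26124238 / 76010 ≈ 343.69

y ≈ 344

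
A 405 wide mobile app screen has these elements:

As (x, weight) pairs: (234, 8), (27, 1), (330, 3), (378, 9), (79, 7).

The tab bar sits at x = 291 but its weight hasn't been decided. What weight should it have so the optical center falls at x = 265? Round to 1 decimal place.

w ≈ 22.2

Existing Σw = 28 (8 + 1 + 3 + 9 + 7); existing moment 8·234 + 1·27 + 3·330 + 9·378 + 7·79 = 6844.
Balance at x = 265 requires (6844 + w·291) / (28 + w) = 265.
Rearranging, w·(291 − 265) = 265·28 − 6844 = 576, so w ≈ 576/26 = 22.15.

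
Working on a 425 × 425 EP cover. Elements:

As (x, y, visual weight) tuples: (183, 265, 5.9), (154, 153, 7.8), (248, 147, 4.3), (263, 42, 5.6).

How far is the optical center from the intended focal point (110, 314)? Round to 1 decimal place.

≈ 186.1

Total weight = 5.9 + 7.8 + 4.3 + 5.6 = 23.6.
x: (5.9·183 + 7.8·154 + 4.3·248 + 5.6·263) / 23.6 = 4820.1 / 23.6 ≈ 204.24
y: (5.9·265 + 7.8·153 + 4.3·147 + 5.6·42) / 23.6 = 3624.2 / 23.6 ≈ 153.57
Relative to (110, 314): Δ = (94.24, -160.43); |Δ| = √(94.24² + -160.43²) ≈ 186.06.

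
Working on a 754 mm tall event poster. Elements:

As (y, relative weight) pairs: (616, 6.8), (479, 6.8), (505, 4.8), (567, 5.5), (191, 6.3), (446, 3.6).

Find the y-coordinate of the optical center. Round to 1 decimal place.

Σw = 6.8 + 6.8 + 4.8 + 5.5 + 6.3 + 3.6 = 33.8.
y: (6.8·616 + 6.8·479 + 4.8·505 + 5.5·567 + 6.3·191 + 3.6·446) / 33.8 = 15797.4 / 33.8 ≈ 467.38

y ≈ 467.4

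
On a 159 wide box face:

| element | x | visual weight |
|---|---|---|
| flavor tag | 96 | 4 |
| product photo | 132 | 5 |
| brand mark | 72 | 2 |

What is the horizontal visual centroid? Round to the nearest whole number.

x ≈ 108

Weights sum to 4 + 5 + 2 = 11.
x-moment: 4·96 + 5·132 + 2·72 = 1188; centroid 1188/11 ≈ 108.00.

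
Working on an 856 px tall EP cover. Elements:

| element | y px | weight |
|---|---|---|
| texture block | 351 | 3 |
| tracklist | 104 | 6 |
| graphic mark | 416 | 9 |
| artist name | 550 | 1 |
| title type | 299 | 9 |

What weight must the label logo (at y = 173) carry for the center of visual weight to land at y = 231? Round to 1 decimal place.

Existing Σw = 28 (3 + 6 + 9 + 1 + 9); existing moment 3·351 + 6·104 + 9·416 + 1·550 + 9·299 = 8662.
Set Σw·y/Σw = 231: (8662 + 173w) = 231·(28 + w).
Solving: w = (231·28 − 8662) / (173 − 231) = -2194 / -58 ≈ 37.83.

w ≈ 37.8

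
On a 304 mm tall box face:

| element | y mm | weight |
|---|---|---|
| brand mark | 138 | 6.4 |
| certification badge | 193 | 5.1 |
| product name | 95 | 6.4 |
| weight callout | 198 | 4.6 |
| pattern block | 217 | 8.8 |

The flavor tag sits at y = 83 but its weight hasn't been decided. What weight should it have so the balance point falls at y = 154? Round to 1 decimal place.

w ≈ 6.7

Fixed elements: Σw = 6.4 + 5.1 + 6.4 + 4.6 + 8.8 = 31.3, Σw·y = 6.4·138 + 5.1·193 + 6.4·95 + 4.6·198 + 8.8·217 = 5295.9.
Set Σw·y/Σw = 154: (5295.9 + 83w) = 154·(31.3 + w).
So w = (154·31.3 − 5295.9)/(83 − 154) = -475.7/-71 ≈ 6.70.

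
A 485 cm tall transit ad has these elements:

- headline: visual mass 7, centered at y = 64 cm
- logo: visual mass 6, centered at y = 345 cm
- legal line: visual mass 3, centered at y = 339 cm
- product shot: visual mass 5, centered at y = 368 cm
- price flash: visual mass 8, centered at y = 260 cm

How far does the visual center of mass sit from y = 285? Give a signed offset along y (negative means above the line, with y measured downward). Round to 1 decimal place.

≈ -27.9 cm

Σw = 7 + 6 + 3 + 5 + 8 = 29.
Σw·y = 7·64 + 6·345 + 3·339 + 5·368 + 8·260 = 7455, so ȳ = 7455/29 ≈ 257.07.
Against y = 285, that's 257.07 − 285 = -27.93.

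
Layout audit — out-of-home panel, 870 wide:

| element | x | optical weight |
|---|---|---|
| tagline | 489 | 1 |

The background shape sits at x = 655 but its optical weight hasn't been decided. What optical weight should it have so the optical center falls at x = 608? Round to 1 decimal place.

w ≈ 2.5

The single fixed element contributes weight 1, moment 1·489 = 489.
For the centroid to hit 608: (489 + w·655) / (1 + w) = 608.
Solving: w = (608·1 − 489) / (655 − 608) = 119 / 47 ≈ 2.53.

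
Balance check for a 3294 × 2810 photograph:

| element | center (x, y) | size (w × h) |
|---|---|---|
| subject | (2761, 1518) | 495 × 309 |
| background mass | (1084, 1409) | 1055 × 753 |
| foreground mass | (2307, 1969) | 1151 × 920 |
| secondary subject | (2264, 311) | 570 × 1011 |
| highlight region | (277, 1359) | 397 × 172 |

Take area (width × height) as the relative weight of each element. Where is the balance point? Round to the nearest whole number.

(1905, 1399)

Taking area as weight: subject 495·309 = 152955, background mass 1055·753 = 794415, foreground mass 1151·920 = 1058920, secondary subject 570·1011 = 576270, highlight region 397·172 = 68284. Sum 2650844.
x: (152955·2761 + 794415·1084 + 1058920·2307 + 576270·2264 + 68284·277) / 2650844 = 5049973003 / 2650844 ≈ 1905.04
y: (152955·1518 + 794415·1409 + 1058920·1969 + 576270·311 + 68284·1359) / 2650844 = 3708547831 / 2650844 ≈ 1399.01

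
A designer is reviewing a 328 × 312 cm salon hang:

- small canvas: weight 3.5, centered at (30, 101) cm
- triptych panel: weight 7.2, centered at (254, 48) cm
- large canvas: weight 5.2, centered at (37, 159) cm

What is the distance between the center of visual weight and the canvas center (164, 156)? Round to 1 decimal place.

Weights sum to 3.5 + 7.2 + 5.2 = 15.9.
x: (3.5·30 + 7.2·254 + 5.2·37) / 15.9 = 2126.2 / 15.9 ≈ 133.72
y: (3.5·101 + 7.2·48 + 5.2·159) / 15.9 = 1525.9 / 15.9 ≈ 95.97
From (164, 156): dx = -30.28, dy = -60.03, so the distance is √(dx²+dy²) ≈ 67.23.

≈ 67.2 cm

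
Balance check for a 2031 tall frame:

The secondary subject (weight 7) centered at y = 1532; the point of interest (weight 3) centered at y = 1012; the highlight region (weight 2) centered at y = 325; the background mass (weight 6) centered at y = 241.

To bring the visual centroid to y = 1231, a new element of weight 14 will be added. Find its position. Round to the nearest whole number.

With the new element, Σw becomes 7 + 3 + 2 + 6 + 14 = 32.
y: need Σw·y = 32·1231 = 39392. Existing = 7·1532 + 3·1012 + 2·325 + 6·241 = 15856. Remainder 23536 / 14 ≈ 1681.14.

y ≈ 1681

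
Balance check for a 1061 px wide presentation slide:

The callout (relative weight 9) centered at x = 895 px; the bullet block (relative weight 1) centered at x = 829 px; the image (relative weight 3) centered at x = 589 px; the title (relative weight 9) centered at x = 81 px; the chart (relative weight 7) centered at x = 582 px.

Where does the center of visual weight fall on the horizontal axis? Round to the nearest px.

Total weight = 9 + 1 + 3 + 9 + 7 = 29.
x-moment: 9·895 + 1·829 + 3·589 + 9·81 + 7·582 = 15454; centroid 15454/29 ≈ 532.90.

x ≈ 533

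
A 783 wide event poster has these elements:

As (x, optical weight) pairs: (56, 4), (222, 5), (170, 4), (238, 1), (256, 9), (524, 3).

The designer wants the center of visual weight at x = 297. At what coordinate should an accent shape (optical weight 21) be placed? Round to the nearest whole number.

x ≈ 373

After adding the accent shape, total weight = 4 + 5 + 4 + 1 + 9 + 3 + 21 = 47.
x: need Σw·x = 47·297 = 13959. Existing = 4·56 + 5·222 + 4·170 + 1·238 + 9·256 + 3·524 = 6128. Remainder 7831 / 21 ≈ 372.90.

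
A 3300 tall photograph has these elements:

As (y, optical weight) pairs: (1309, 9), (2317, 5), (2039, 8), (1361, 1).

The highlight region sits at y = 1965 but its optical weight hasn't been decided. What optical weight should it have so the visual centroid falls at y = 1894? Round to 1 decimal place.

Known weights sum to 9 + 5 + 8 + 1 = 23; their moment is 9·1309 + 5·2317 + 8·2039 + 1·1361 = 41039.
For the centroid to hit 1894: (41039 + w·1965) / (23 + w) = 1894.
Rearranging, w·(1965 − 1894) = 1894·23 − 41039 = 2523, so w ≈ 2523/71 = 35.54.

w ≈ 35.5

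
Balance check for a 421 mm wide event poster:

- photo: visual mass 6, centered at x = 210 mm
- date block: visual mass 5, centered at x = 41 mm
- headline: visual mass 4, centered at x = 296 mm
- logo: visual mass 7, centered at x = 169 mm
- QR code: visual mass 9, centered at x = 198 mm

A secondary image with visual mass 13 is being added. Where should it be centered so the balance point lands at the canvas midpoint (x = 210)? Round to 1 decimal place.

With the secondary image, Σw becomes 6 + 5 + 4 + 7 + 9 + 13 = 44.
x: need Σw·x = 44·210 = 9240. Existing = 6·210 + 5·41 + 4·296 + 7·169 + 9·198 = 5614. Remainder 3626 / 13 ≈ 278.92.

x ≈ 278.9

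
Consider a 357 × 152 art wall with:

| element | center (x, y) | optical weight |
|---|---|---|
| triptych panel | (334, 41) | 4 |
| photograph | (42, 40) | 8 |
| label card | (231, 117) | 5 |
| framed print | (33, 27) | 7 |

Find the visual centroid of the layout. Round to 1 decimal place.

Total weight = 4 + 8 + 5 + 7 = 24.
x: (4·334 + 8·42 + 5·231 + 7·33) / 24 = 3058 / 24 ≈ 127.42
y: (4·41 + 8·40 + 5·117 + 7·27) / 24 = 1258 / 24 ≈ 52.42

(127.4, 52.4)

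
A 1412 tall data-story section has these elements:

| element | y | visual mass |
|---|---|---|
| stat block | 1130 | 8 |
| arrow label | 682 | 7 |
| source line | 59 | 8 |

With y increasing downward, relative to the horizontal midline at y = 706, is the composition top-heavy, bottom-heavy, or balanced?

top-heavy

Σw = 8 + 7 + 8 = 23.
y: (8·1130 + 7·682 + 8·59) / 23 = 14286 / 23 ≈ 621.13
621.1 vs midline 706 → top-heavy.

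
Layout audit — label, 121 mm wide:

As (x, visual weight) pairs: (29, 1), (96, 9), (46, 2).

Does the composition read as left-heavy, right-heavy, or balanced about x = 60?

right-heavy

Total weight = 1 + 9 + 2 = 12.
x-moment: 1·29 + 9·96 + 2·46 = 985; centroid 985/12 ≈ 82.08.
82.1 lies right of the midline 60, so the layout is right-heavy.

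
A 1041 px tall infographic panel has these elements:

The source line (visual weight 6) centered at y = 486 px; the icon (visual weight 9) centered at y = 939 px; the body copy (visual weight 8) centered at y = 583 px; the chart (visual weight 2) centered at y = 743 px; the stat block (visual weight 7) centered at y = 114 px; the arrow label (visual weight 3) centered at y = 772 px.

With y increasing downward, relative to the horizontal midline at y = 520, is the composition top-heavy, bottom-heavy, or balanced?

bottom-heavy

Σw = 6 + 9 + 8 + 2 + 7 + 3 = 35.
y: (6·486 + 9·939 + 8·583 + 2·743 + 7·114 + 3·772) / 35 = 20631 / 35 ≈ 589.46
Since 589.5 is below (larger y than) 520, the composition reads bottom-heavy.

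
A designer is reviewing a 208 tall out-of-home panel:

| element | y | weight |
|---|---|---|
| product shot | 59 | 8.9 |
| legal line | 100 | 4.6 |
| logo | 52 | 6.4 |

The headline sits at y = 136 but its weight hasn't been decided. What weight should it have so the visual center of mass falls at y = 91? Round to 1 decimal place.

Existing Σw = 19.9 (8.9 + 4.6 + 6.4); existing moment 8.9·59 + 4.6·100 + 6.4·52 = 1317.9.
For the centroid to hit 91: (1317.9 + w·136) / (19.9 + w) = 91.
So w = (91·19.9 − 1317.9)/(136 − 91) = 493.0/45 ≈ 10.96.

w ≈ 11.0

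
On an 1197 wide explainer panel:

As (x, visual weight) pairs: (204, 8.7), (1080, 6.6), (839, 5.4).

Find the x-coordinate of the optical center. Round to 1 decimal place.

x ≈ 649.0

Σw = 8.7 + 6.6 + 5.4 = 20.7.
x-moment: 8.7·204 + 6.6·1080 + 5.4·839 = 13433.4; centroid 13433.4/20.7 ≈ 648.96.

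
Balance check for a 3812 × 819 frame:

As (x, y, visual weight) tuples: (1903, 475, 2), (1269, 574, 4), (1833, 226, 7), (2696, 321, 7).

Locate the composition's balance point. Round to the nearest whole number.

Weights sum to 2 + 4 + 7 + 7 = 20.
x: (2·1903 + 4·1269 + 7·1833 + 7·2696) / 20 = 40585 / 20 ≈ 2029.25
y: (2·475 + 4·574 + 7·226 + 7·321) / 20 = 7075 / 20 ≈ 353.75

(2029, 354)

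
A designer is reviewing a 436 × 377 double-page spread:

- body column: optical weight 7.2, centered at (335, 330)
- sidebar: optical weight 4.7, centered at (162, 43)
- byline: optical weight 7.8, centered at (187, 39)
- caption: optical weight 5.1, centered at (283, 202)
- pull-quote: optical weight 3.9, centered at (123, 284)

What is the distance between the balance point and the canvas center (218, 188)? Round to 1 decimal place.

Total weight = 7.2 + 4.7 + 7.8 + 5.1 + 3.9 = 28.7.
x-moment: 7.2·335 + 4.7·162 + 7.8·187 + 5.1·283 + 3.9·123 = 6555.0; centroid 6555.0/28.7 ≈ 228.40.
y-moment: 7.2·330 + 4.7·43 + 7.8·39 + 5.1·202 + 3.9·284 = 5020.1; centroid 5020.1/28.7 ≈ 174.92.
Relative to (218, 188): Δ = (10.40, -13.08); |Δ| = √(10.40² + -13.08²) ≈ 16.71.

≈ 16.7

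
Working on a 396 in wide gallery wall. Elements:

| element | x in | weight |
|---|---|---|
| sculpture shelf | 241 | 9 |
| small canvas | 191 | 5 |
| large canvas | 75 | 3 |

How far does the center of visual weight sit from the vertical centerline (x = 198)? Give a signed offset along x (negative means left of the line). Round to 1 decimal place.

Σw = 9 + 5 + 3 = 17.
x: (9·241 + 5·191 + 3·75) / 17 = 3349 / 17 ≈ 197.00
Against x = 198, that's 197.00 − 198 = -1.00.

≈ -1.0 in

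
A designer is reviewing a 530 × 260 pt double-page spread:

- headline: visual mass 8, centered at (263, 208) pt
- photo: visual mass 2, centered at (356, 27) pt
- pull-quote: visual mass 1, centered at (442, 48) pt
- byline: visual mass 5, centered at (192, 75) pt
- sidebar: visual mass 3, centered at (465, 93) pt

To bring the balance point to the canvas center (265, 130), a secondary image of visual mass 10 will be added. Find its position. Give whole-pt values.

New total weight: (8 + 2 + 1 + 5 + 3) + 10 = 29.
x: need Σw·x = 29·265 = 7685. Existing = 8·263 + 2·356 + 1·442 + 5·192 + 3·465 = 5613. Remainder 2072 / 10 ≈ 207.20.
y: need Σw·y = 29·130 = 3770. Existing = 8·208 + 2·27 + 1·48 + 5·75 + 3·93 = 2420. Remainder 1350 / 10 ≈ 135.00.

(207, 135)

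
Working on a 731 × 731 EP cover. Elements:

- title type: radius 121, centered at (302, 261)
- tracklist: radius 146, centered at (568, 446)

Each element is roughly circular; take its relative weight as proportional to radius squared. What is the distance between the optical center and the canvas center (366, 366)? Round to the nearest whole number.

≈ 94

r² weights: title type 121² = 14641, tracklist 146² = 21316. Total = 35957.
Σw·x = 14641·302 + 21316·568 = 16529070, so x̄ = 16529070/35957 ≈ 459.69.
Σw·y = 14641·261 + 21316·446 = 13328237, so ȳ = 13328237/35957 ≈ 370.67.
Relative to (366, 366): Δ = (93.69, 4.67); |Δ| = √(93.69² + 4.67²) ≈ 93.81.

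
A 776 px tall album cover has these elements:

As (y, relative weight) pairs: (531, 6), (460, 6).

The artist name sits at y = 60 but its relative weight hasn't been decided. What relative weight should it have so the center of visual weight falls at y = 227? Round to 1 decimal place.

w ≈ 19.3

Known weights sum to 6 + 6 = 12; their moment is 6·531 + 6·460 = 5946.
Set Σw·y/Σw = 227: (5946 + 60w) = 227·(12 + w).
So w = (227·12 − 5946)/(60 − 227) = -3222/-167 ≈ 19.29.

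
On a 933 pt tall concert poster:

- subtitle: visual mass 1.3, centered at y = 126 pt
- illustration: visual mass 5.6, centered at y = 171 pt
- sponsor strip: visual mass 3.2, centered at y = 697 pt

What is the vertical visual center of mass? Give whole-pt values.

y ≈ 332

Total weight = 1.3 + 5.6 + 3.2 = 10.1.
Σw·y = 1.3·126 + 5.6·171 + 3.2·697 = 3351.8, so ȳ = 3351.8/10.1 ≈ 331.86.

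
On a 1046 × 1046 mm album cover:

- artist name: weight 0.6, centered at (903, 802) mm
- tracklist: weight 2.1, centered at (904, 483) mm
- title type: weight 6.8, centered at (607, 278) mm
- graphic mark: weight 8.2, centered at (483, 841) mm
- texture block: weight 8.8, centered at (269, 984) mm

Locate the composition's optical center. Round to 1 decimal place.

Total weight = 0.6 + 2.1 + 6.8 + 8.2 + 8.8 = 26.5.
Σw·x = 0.6·903 + 2.1·904 + 6.8·607 + 8.2·483 + 8.8·269 = 12895.6, so x̄ = 12895.6/26.5 ≈ 486.63.
Σw·y = 0.6·802 + 2.1·483 + 6.8·278 + 8.2·841 + 8.8·984 = 18941.3, so ȳ = 18941.3/26.5 ≈ 714.77.

(486.6, 714.8)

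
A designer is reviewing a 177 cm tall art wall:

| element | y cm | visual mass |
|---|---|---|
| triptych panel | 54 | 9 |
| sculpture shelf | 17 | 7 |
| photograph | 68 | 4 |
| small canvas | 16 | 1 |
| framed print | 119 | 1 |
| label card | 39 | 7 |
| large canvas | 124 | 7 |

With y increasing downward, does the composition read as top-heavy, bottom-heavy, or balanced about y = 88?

top-heavy

Total weight = 9 + 7 + 4 + 1 + 1 + 7 + 7 = 36.
Σw·y = 2153; ȳ = 2153/36 ≈ 59.81.
59.8 lies above (smaller y than) the midline 88, so the layout is top-heavy.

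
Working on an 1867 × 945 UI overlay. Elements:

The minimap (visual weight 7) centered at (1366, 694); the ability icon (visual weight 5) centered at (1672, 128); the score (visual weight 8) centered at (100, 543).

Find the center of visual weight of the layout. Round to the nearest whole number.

Σw = 7 + 5 + 8 = 20.
x-moment: 7·1366 + 5·1672 + 8·100 = 18722; centroid 18722/20 ≈ 936.10.
y-moment: 7·694 + 5·128 + 8·543 = 9842; centroid 9842/20 ≈ 492.10.

(936, 492)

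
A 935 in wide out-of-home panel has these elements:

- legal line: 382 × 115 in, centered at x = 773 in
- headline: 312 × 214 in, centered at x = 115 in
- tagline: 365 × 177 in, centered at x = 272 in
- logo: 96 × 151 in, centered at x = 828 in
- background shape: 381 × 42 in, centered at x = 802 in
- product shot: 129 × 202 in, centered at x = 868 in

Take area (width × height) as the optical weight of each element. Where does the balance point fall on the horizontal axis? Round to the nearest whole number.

x ≈ 460

Areas: legal line 382·115 = 43930, headline 312·214 = 66768, tagline 365·177 = 64605, logo 96·151 = 14496, background shape 381·42 = 16002, product shot 129·202 = 26058. Total weight = 231859.
x: moment 106663406 / weight 231859 ≈ 460.04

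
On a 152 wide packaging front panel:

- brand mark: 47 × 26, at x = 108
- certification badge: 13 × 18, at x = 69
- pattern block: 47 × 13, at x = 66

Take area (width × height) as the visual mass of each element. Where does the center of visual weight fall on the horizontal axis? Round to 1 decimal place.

Taking area as weight: brand mark 47·26 = 1222, certification badge 13·18 = 234, pattern block 47·13 = 611. Sum 2067.
x-moment: 1222·108 + 234·69 + 611·66 = 188448; centroid 188448/2067 ≈ 91.17.

x ≈ 91.2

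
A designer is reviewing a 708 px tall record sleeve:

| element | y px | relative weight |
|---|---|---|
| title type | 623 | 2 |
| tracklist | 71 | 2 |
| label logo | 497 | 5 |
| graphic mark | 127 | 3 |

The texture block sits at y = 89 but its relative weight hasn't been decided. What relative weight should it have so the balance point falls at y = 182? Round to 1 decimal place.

Existing Σw = 12 (2 + 2 + 5 + 3); existing moment 2·623 + 2·71 + 5·497 + 3·127 = 4254.
Set Σw·y/Σw = 182: (4254 + 89w) = 182·(12 + w).
Solving: w = (182·12 − 4254) / (89 − 182) = -2070 / -93 ≈ 22.26.

w ≈ 22.3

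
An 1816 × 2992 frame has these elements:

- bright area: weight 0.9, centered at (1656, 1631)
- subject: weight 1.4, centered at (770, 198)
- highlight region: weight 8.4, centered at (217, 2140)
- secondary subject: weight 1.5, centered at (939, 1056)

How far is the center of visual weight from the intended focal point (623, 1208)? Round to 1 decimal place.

Σw = 0.9 + 1.4 + 8.4 + 1.5 = 12.2.
x-moment: 0.9·1656 + 1.4·770 + 8.4·217 + 1.5·939 = 5799.7; centroid 5799.7/12.2 ≈ 475.39.
y-moment: 0.9·1631 + 1.4·198 + 8.4·2140 + 1.5·1056 = 21305.1; centroid 21305.1/12.2 ≈ 1746.32.
Relative to (623, 1208): Δ = (-147.61, 538.32); |Δ| = √(-147.61² + 538.32²) ≈ 558.19.

≈ 558.2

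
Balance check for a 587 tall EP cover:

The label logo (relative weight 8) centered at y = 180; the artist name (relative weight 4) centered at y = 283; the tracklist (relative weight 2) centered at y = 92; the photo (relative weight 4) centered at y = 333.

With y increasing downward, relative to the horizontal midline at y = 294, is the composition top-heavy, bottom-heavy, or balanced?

Σw = 8 + 4 + 2 + 4 = 18.
Σw·y = 8·180 + 4·283 + 2·92 + 4·333 = 4088, so ȳ = 4088/18 ≈ 227.11.
227.1 vs midline 294 → top-heavy.

top-heavy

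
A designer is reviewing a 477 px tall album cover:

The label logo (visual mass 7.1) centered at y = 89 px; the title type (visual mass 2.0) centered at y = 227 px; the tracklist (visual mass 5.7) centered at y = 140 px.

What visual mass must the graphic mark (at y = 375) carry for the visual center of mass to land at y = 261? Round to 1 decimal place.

w ≈ 17.4

Existing Σw = 14.8 (7.1 + 2.0 + 5.7); existing moment 7.1·89 + 2.0·227 + 5.7·140 = 1883.9.
Balance at y = 261 requires (1883.9 + w·375) / (14.8 + w) = 261.
Solving: w = (261·14.8 − 1883.9) / (375 − 261) = 1978.9 / 114 ≈ 17.36.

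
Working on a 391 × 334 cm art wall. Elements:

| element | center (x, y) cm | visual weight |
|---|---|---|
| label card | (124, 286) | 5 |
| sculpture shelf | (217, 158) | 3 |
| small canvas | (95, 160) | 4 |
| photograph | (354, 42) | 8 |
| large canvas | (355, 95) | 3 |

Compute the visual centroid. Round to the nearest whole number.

(241, 138)

Weights sum to 5 + 3 + 4 + 8 + 3 = 23.
Σw·x = 5·124 + 3·217 + 4·95 + 8·354 + 3·355 = 5548, so x̄ = 5548/23 ≈ 241.22.
Σw·y = 5·286 + 3·158 + 4·160 + 8·42 + 3·95 = 3165, so ȳ = 3165/23 ≈ 137.61.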